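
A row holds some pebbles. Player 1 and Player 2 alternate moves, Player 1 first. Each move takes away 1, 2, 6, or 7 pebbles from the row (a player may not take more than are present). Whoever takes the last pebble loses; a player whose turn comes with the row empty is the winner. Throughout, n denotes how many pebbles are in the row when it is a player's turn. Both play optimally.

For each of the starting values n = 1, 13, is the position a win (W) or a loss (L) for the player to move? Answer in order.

Use the standard recursion: the mover wins at a terminal position; elsewhere, the mover wins exactly when some move hands the opponent an L position.
n=0: no move; the opponent has just taken the last pebble and therefore loses → W
n=1: only reaches 0(W), which is W → L
n=2: reaches L-position 1 → W
n=3: reaches L-position 1 → W
n=4: only reaches 3(W), 2(W), all W → L
n=5: reaches L-position 4 → W
n=6: reaches L-position 4 → W
n=7: reaches L-position 1 → W
n=8: reaches L-position 1 → W
n=9: only reaches 8(W), 7(W), 3(W), 2(W), all W → L
n=10: reaches L-position 9 → W
n=11: reaches L-position 9 → W
n=12: only reaches 11(W), 10(W), 6(W), 5(W), all W → L
n=13: reaches L-position 12 → W

1: L, 13: W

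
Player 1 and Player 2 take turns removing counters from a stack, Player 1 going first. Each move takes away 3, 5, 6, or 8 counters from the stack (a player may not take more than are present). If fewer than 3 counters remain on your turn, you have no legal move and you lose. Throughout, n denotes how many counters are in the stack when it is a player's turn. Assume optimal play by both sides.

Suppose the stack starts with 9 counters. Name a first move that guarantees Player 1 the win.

Remove 8, leaving 1.

Build the W/L table. Terminal = L. A non-terminal position is W if it has a move to some L; otherwise it is L.
n=0: no move → L
n=1: no move → L
n=2: no move → L
n=3: can move to 0, which is L ⇒ W
n=4: can move to 1, which is L ⇒ W
n=5: can move to 2, which is L ⇒ W
n=6: can move to 1, which is L ⇒ W
n=7: can move to 2, which is L ⇒ W
n=8: can move to 2, which is L ⇒ W
n=9: can move to 1, which is L ⇒ W
From 9, the L positions reachable in one move are: 1.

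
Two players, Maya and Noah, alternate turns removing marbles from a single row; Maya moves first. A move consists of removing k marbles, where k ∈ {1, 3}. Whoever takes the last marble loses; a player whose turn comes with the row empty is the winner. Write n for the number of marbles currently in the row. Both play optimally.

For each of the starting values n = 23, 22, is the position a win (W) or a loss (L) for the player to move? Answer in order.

Compute win/loss labels from the base case upward. A position with no move is W. Any other position is W if it can reach an L in one move, else L.
n=0: no move; the opponent has just taken the last marble and therefore loses → W
n=1: L (sole option 0(W) is W)
n=2: W (go to 1, an L position)
n=3: L (options 2(W), 0(W) are all W)
n=4: W (go to 3, an L position)
n=5: L (options 4(W), 2(W) are all W)
n=6: W (go to 5, an L position)
n=7: L (options 6(W), 4(W) are all W)
n=8: W (go to 7, an L position)
n=9: L (options 8(W), 6(W) are all W)
n=10: W (go to 9, an L position)
n=11: L (options 10(W), 8(W) are all W)
n=12: W (go to 11, an L position)
n=13: L (options 12(W), 10(W) are all W)
n=14: W (go to 13, an L position)
n=15: L (options 14(W), 12(W) are all W)
n=16: W (go to 15, an L position)
n=17: L (options 16(W), 14(W) are all W)
n=18: W (go to 17, an L position)
n=19: L (options 18(W), 16(W) are all W)
n=20: W (go to 19, an L position)
n=21: L (options 20(W), 18(W) are all W)
n=22: W (go to 21, an L position)
n=23: L (options 22(W), 20(W) are all W)

23: L, 22: W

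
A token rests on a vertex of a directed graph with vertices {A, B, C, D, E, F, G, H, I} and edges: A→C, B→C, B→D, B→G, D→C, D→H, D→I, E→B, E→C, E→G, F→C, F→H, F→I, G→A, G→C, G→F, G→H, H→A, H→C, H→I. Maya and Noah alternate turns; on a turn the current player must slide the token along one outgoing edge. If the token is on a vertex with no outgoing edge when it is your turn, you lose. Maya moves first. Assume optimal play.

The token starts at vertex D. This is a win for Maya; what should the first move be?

Move to I.

Positions with no move are L. A position that does have a move is losing for the player to move precisely when every available move leads to a winning position for the opponent. Fill in the labels:
Every edge goes from a vertex to one that appears earlier in the order C, I, A, H, F, G, D, B, E, so processing vertices in that order labels each vertex after all of its successors.
C: no outgoing edge → L
I: no outgoing edge → L
A: W (go to C, an L position)
H: W (go to I, an L position)
F: W (go to I, an L position)
G: W (go to C, an L position)
D: W (go to I, an L position)
B: W (go to C, an L position)
E: W (go to C, an L position)
From D, the L positions reachable in one move are: I, C. Any move reaching one of these is winning.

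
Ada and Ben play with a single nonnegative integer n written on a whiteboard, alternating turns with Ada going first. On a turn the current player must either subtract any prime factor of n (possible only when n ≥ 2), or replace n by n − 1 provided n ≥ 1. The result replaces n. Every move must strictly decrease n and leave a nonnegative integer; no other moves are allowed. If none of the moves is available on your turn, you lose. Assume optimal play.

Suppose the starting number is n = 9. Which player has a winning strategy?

Ada wins.

Compute win/loss labels from the base case upward. A position with no move is L. Any other position is W if it can reach an L in one move, else L.
n=0: no move → L
n=1: →0(L), so W
n=2: →0(L), so W
n=3: →0(L), so W
n=4: →2(W), 3(W) — all W, so L
n=5: →0(L), so W
n=6: →4(L), so W
n=7: →0(L), so W
n=8: →6(W), 7(W) — all W, so L
n=9: →8(L), so W
From 9 Ada can move to 8, reaching an L position.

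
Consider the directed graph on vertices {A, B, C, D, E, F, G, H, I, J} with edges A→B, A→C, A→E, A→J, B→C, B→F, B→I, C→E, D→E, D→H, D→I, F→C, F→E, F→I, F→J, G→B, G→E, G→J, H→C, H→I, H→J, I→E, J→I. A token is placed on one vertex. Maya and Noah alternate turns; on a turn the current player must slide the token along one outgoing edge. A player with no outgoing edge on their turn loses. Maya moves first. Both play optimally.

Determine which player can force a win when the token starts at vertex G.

Maya wins.

Label each position W (a win for the player to move) or L (a loss). A position with no legal move is L; any other position is W exactly when some move reaches an L, and L when every move reaches a W.
Every edge goes from a vertex to one that appears earlier in the order E, I, J, C, F, H, D, B, G, A, so processing vertices in that order labels each vertex after all of its successors.
E: no outgoing edge → L
I: reaches L-position E → W
J: only reaches I(W), which is W → L
C: reaches L-position E → W
F: reaches L-position J → W
H: reaches L-position J → W
D: reaches L-position E → W
B: only reaches F(W), C(W), I(W), all W → L
G: reaches L-position B → W
A: reaches L-position B → W
From G Maya can move to B, reaching an L position.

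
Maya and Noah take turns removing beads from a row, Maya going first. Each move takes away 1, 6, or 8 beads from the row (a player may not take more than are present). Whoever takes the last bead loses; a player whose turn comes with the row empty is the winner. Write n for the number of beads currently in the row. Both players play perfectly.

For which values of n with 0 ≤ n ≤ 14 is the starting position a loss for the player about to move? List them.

Classify positions by backward induction: terminal positions (no move available) are W. From any other position, the mover wins iff some move reaches an L.
n=0: no move; the opponent has just taken the last bead and therefore loses → W
n=1: →0(W) only, which is W, so L
n=2: →1(L), so W
n=3: →2(W) only, which is W, so L
n=4: →3(L), so W
n=5: →4(W) only, which is W, so L
n=6: →5(L), so W
n=7: →1(L), so W
n=8: →7(W), 2(W), 0(W) — all W, so L
n=9: →8(L), so W
n=10: →9(W), 4(W), 2(W) — all W, so L
n=11: →10(L), so W
n=12: →11(W), 6(W), 4(W) — all W, so L
n=13: →12(L), so W
n=14: →8(L), so W
The losing starting values of n are exactly the entries labelled L in this table (6 of them).

1, 3, 5, 8, 10, 12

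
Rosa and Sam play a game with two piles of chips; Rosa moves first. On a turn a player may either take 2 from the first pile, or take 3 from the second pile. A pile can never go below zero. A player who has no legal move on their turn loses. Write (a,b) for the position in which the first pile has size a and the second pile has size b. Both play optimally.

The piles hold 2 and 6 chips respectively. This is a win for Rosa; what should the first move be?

Work bottom-up. With no move the player to move loses. Otherwise the position is W if at least one move leads to an L position for the opponent, and L if every move leads to a W.
No move ever increases a pile, so every position that can arise here has a ≤ 2 and b ≤ 6; it is enough to label the cells with 0 ≤ a ≤ 2 and 0 ≤ b ≤ 6.
Every move lowers a or b (never raises either), so fill the grid row by row in increasing a, and left to right within a row: each cell's successors are then already labelled.
      b=0  b=1  b=2  b=3  b=4  b=5  b=6
a=0:    L    L    L    W    W    W    L
a=1:    L    L    L    W    W    W    L
a=2:    W    W    W    L    L    L    W
Cells with no legal move (terminal, hence L): (0,0), (0,1), (0,2), (1,0), (1,1), (1,2).
The remaining L cells, each justified by listing all of its moves:
(0,6): the only move is to (0,3)(W), a W ⇒ L
(1,6): the only move is to (1,3)(W), a W ⇒ L
(2,3): moves to (0,3)(W), (2,0)(W); every one is W ⇒ L
(2,4): moves to (0,4)(W), (2,1)(W); every one is W ⇒ L
(2,5): moves to (0,5)(W), (2,2)(W); every one is W ⇒ L
Every other cell has at least one move into one of the L cells above, so it is W.
From (2,6), the L positions reachable in one move are: (0,6), (2,3). Any move reaching one of these is winning.

Move to (0,6).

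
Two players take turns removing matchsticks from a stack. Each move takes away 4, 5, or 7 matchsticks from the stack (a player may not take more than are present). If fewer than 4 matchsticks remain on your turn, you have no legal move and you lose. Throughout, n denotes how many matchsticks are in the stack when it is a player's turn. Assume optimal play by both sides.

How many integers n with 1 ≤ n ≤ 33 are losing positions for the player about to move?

12

Positions with no move are L. A position that does have a move is losing for the player to move precisely when every available move leads to a winning position for the opponent. Fill in the labels:
n=0: no move → L
n=1: no move → L
n=2: no move → L
n=3: no move → L
n=4: can move to 0, which is L ⇒ W
n=5: can move to 1, which is L ⇒ W
n=6: can move to 2, which is L ⇒ W
n=7: can move to 3, which is L ⇒ W
n=8: can move to 3, which is L ⇒ W
n=9: can move to 2, which is L ⇒ W
n=10: can move to 3, which is L ⇒ W
n=11: moves to 7(W), 6(W), 4(W); every one is W ⇒ L
n=12: moves to 8(W), 7(W), 5(W); every one is W ⇒ L
n=13: moves to 9(W), 8(W), 6(W); every one is W ⇒ L
n=14: moves to 10(W), 9(W), 7(W); every one is W ⇒ L
n=15: can move to 11, which is L ⇒ W
n=16: can move to 12, which is L ⇒ W
n=17: can move to 13, which is L ⇒ W
n=18: can move to 14, which is L ⇒ W
n=19: can move to 14, which is L ⇒ W
n=20: can move to 13, which is L ⇒ W
n=21: can move to 14, which is L ⇒ W
n=22: moves to 18(W), 17(W), 15(W); every one is W ⇒ L
n=23: moves to 19(W), 18(W), 16(W); every one is W ⇒ L
n=24: moves to 20(W), 19(W), 17(W); every one is W ⇒ L
n=25: moves to 21(W), 20(W), 18(W); every one is W ⇒ L
n=26: can move to 22, which is L ⇒ W
n=27: can move to 23, which is L ⇒ W
n=28: can move to 24, which is L ⇒ W
n=29: can move to 25, which is L ⇒ W
n=30: can move to 25, which is L ⇒ W
n=31: can move to 24, which is L ⇒ W
n=32: can move to 25, which is L ⇒ W
n=33: moves to 29(W), 28(W), 26(W); every one is W ⇒ L
L entries with 1 ≤ n ≤ 33 (n=0 is outside the asked range and is not counted): n = 1, 2, 3, 11, 12, 13, 14, 22, 23, 24, 25, 33; that makes 12.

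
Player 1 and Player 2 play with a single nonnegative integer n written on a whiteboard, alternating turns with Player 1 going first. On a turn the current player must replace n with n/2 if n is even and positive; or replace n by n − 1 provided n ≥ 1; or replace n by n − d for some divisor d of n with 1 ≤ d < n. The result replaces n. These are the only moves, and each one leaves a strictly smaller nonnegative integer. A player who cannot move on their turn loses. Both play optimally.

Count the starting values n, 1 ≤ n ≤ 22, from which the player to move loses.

Label each position W (a win for the player to move) or L (a loss). A position with no legal move is L; any other position is W exactly when some move reaches an L, and L when every move reaches a W.
n=0: no move → L
n=1: →0(L), so W
n=2: →1(W) only, which is W, so L
n=3: →2(L), so W
n=4: →2(L), so W
n=5: →4(W) only, which is W, so L
n=6: →5(L), so W
n=7: →6(W) only, which is W, so L
n=8: →7(L), so W
n=9: →6(W), 8(W) — all W, so L
n=10: →5(L), so W
n=11: →10(W) only, which is W, so L
n=12: →9(L), so W
n=13: →12(W) only, which is W, so L
n=14: →7(L), so W
n=15: →10(W), 12(W), 14(W) — all W, so L
n=16: →15(L), so W
n=17: →16(W) only, which is W, so L
n=18: →9(L), so W
n=19: →18(W) only, which is W, so L
n=20: →15(L), so W
n=21: →14(W), 18(W), 20(W) — all W, so L
n=22: →11(L), so W
L entries with 1 ≤ n ≤ 22 (n=0 is outside the asked range and is not counted): n = 2, 5, 7, 9, 11, 13, 15, 17, 19, 21; that makes 10.

10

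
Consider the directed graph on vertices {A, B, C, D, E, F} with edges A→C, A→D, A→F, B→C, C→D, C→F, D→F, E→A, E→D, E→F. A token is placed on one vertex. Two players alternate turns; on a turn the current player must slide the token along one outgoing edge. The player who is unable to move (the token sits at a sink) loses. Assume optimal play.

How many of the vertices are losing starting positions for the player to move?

Work bottom-up. With no move the player to move loses. Otherwise the position is W if at least one move leads to an L position for the opponent, and L if every move leads to a W.
Every edge goes from a vertex to one that appears earlier in the order F, D, C, A, B, E, so processing vertices in that order labels each vertex after all of its successors.
F: no outgoing edge → L
D: →F(L), so W
C: →F(L), so W
A: →F(L), so W
B: →C(W) only, which is W, so L
E: →F(L), so W
The L vertices are B, F; that is 2 in all.

2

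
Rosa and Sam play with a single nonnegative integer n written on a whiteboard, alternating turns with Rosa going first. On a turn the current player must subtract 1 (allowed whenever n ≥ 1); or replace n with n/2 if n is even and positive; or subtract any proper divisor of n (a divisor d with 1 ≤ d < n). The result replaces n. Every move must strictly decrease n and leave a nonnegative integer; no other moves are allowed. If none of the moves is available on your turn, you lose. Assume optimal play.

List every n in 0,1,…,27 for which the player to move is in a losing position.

Classify positions by backward induction: terminal positions (no move available) are L. From any other position, the mover wins iff some move reaches an L.
n=0: no move → L
n=1: →0(L), so W
n=2: →1(W) only, which is W, so L
n=3: →2(L), so W
n=4: →2(L), so W
n=5: →4(W) only, which is W, so L
n=6: →5(L), so W
n=7: →6(W) only, which is W, so L
n=8: →7(L), so W
n=9: →6(W), 8(W) — all W, so L
n=10: →5(L), so W
n=11: →10(W) only, which is W, so L
n=12: →9(L), so W
n=13: →12(W) only, which is W, so L
n=14: →7(L), so W
n=15: →10(W), 12(W), 14(W) — all W, so L
n=16: →15(L), so W
n=17: →16(W) only, which is W, so L
n=18: →9(L), so W
n=19: →18(W) only, which is W, so L
n=20: →15(L), so W
n=21: →14(W), 18(W), 20(W) — all W, so L
n=22: →11(L), so W
n=23: →22(W) only, which is W, so L
n=24: →21(L), so W
n=25: →20(W), 24(W) — all W, so L
n=26: →13(L), so W
n=27: →18(W), 24(W), 26(W) — all W, so L
Reading off the rows marked L gives the requested list; there are 14 such values of n.

0, 2, 5, 7, 9, 11, 13, 15, 17, 19, 21, 23, 25, 27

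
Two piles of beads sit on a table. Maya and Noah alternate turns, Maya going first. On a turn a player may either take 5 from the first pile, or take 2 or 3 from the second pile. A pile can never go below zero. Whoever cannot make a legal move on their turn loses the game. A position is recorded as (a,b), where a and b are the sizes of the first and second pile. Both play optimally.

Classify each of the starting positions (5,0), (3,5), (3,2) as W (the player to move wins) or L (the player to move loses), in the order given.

Label each position W (a win for the player to move) or L (a loss). A position with no legal move is L; any other position is W exactly when some move reaches an L, and L when every move reaches a W.
No move ever increases a pile, so every position that can arise here has a ≤ 5 and b ≤ 5; it is enough to label the cells with 0 ≤ a ≤ 5 and 0 ≤ b ≤ 5.
Every move lowers a or b (never raises either), so fill the grid row by row in increasing a, and left to right within a row: each cell's successors are then already labelled.
      b=0  b=1  b=2  b=3  b=4  b=5
a=0:    L    L    W    W    W    L
a=1:    L    L    W    W    W    L
a=2:    L    L    W    W    W    L
a=3:    L    L    W    W    W    L
a=4:    L    L    W    W    W    L
a=5:    W    W    L    L    W    W
Cells with no legal move (terminal, hence L): (0,0), (0,1), (1,0), (1,1), (2,0), (2,1), (3,0), (3,1), (4,0), (4,1).
The remaining L cells, each justified by listing all of its moves:
(0,5): moves to (0,3)(W), (0,2)(W); every one is W ⇒ L
(1,5): moves to (1,3)(W), (1,2)(W); every one is W ⇒ L
(2,5): moves to (2,3)(W), (2,2)(W); every one is W ⇒ L
(3,5): moves to (3,3)(W), (3,2)(W); every one is W ⇒ L
(4,5): moves to (4,3)(W), (4,2)(W); every one is W ⇒ L
(5,2): moves to (0,2)(W), (5,0)(W); every one is W ⇒ L
(5,3): moves to (0,3)(W), (5,1)(W), (5,0)(W); every one is W ⇒ L
Every other cell has at least one move into one of the L cells above, so it is W.
(5,0): the move to (0,0) reaches an L cell, so W
(3,5): one of the L cells justified above, so L
(3,2): the move to (3,0) reaches an L cell, so W

(5,0): W, (3,5): L, (3,2): W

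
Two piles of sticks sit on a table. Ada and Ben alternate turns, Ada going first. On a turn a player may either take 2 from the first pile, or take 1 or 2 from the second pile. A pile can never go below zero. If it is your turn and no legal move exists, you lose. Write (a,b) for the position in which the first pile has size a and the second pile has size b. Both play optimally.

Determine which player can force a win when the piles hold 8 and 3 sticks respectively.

Ben wins.

Positions with no move are L. A position that does have a move is losing for the player to move precisely when every available move leads to a winning position for the opponent. Fill in the labels:
No move ever increases a pile, so every position that can arise here has a ≤ 8 and b ≤ 3; it is enough to label the cells with 0 ≤ a ≤ 8 and 0 ≤ b ≤ 3.
Every move lowers a or b (never raises either), so fill the grid row by row in increasing a, and left to right within a row: each cell's successors are then already labelled.
      b=0  b=1  b=2  b=3
a=0:    L    W    W    L
a=1:    L    W    W    L
a=2:    W    L    W    W
a=3:    W    L    W    W
a=4:    L    W    W    L
a=5:    L    W    W    L
a=6:    W    L    W    W
a=7:    W    L    W    W
a=8:    L    W    W    L
Cells with no legal move (terminal, hence L): (0,0), (1,0).
The remaining L cells, each justified by listing all of its moves:
(0,3): only reaches (0,2)(W), (0,1)(W), all W → L
(1,3): only reaches (1,2)(W), (1,1)(W), all W → L
(2,1): only reaches (0,1)(W), (2,0)(W), all W → L
(3,1): only reaches (1,1)(W), (3,0)(W), all W → L
(4,0): only reaches (2,0)(W), which is W → L
(4,3): only reaches (2,3)(W), (4,2)(W), (4,1)(W), all W → L
(5,0): only reaches (3,0)(W), which is W → L
(5,3): only reaches (3,3)(W), (5,2)(W), (5,1)(W), all W → L
(6,1): only reaches (4,1)(W), (6,0)(W), all W → L
(7,1): only reaches (5,1)(W), (7,0)(W), all W → L
(8,0): only reaches (6,0)(W), which is W → L
(8,3): only reaches (6,3)(W), (8,2)(W), (8,1)(W), all W → L
Every other cell has at least one move into one of the L cells above, so it is W.
The starting position (8,3) is L: whatever Ada does, the opponent receives a W position.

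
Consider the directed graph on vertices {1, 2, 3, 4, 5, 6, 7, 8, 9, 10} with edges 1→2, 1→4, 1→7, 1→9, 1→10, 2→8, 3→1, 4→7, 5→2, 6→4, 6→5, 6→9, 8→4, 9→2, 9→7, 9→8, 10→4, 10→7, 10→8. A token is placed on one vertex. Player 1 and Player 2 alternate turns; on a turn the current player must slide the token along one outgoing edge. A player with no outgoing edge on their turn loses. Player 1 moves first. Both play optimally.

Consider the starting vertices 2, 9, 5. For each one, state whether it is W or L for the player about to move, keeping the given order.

2: W, 9: W, 5: L

Build the W/L table. Terminal = L. A non-terminal position is W if it has a move to some L; otherwise it is L.
Every edge goes from a vertex to one that appears earlier in the order 7, 4, 8, 10, 2, 9, 5, 1, 3, 6, so processing vertices in that order labels each vertex after all of its successors.
7: no outgoing edge → L
4: W (go to 7, an L position)
8: L (sole option 4(W) is W)
10: W (go to 8, an L position)
2: W (go to 8, an L position)
9: W (go to 8, an L position)
5: L (sole option 2(W) is W)
1: W (go to 7, an L position)
3: L (sole option 1(W) is W)
6: W (go to 5, an L position)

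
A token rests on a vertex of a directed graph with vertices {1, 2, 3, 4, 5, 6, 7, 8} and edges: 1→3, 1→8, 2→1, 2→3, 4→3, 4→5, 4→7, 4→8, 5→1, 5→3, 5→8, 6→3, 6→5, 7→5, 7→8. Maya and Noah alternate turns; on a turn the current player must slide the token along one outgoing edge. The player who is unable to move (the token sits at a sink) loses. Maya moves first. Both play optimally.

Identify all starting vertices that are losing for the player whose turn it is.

Label each position W (a win for the player to move) or L (a loss). A position with no legal move is L; any other position is W exactly when some move reaches an L, and L when every move reaches a W.
Every edge goes from a vertex to one that appears earlier in the order 3, 8, 1, 5, 2, 7, 4, 6, so processing vertices in that order labels each vertex after all of its successors.
3: no outgoing edge → L
8: no outgoing edge → L
1: reaches L-position 8 → W
5: reaches L-position 8 → W
2: reaches L-position 3 → W
7: reaches L-position 8 → W
4: reaches L-position 8 → W
6: reaches L-position 3 → W
The losing starting vertices are exactly the entries labelled L in this table (2 of them).

3, 8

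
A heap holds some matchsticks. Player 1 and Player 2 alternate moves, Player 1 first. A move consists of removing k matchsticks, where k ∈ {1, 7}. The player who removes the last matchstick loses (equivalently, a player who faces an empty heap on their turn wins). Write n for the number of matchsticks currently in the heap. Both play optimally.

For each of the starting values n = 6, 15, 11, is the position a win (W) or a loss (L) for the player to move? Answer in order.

6: W, 15: L, 11: L

Work bottom-up. With no move the player to move wins. Otherwise the position is W if at least one move leads to an L position for the opponent, and L if every move leads to a W.
n=0: no move; the opponent has just taken the last matchstick and therefore loses → W
n=1: only reaches 0(W), which is W → L
n=2: reaches L-position 1 → W
n=3: only reaches 2(W), which is W → L
n=4: reaches L-position 3 → W
n=5: only reaches 4(W), which is W → L
n=6: reaches L-position 5 → W
n=7: only reaches 6(W), 0(W), all W → L
n=8: reaches L-position 7 → W
n=9: only reaches 8(W), 2(W), all W → L
n=10: reaches L-position 9 → W
n=11: only reaches 10(W), 4(W), all W → L
n=12: reaches L-position 11 → W
n=13: only reaches 12(W), 6(W), all W → L
n=14: reaches L-position 13 → W
n=15: only reaches 14(W), 8(W), all W → L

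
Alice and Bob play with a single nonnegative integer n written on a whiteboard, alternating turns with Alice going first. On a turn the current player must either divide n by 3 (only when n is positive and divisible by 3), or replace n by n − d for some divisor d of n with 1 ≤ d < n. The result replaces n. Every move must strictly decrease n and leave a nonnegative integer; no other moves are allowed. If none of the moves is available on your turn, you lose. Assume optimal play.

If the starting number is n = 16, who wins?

Alice wins.

Classify positions by backward induction: terminal positions (no move available) are L. From any other position, the mover wins iff some move reaches an L.
n=0: no move → L
n=1: no move → L
n=2: →1(L), so W
n=3: →1(L), so W
n=4: →2(W), 3(W) — all W, so L
n=5: →4(L), so W
n=6: →4(L), so W
n=7: →6(W) only, which is W, so L
n=8: →4(L), so W
n=9: →3(W), 6(W), 8(W) — all W, so L
n=10: →9(L), so W
n=11: →10(W) only, which is W, so L
n=12: →4(L), so W
n=13: →12(W) only, which is W, so L
n=14: →7(L), so W
n=15: →5(W), 10(W), 12(W), 14(W) — all W, so L
n=16: →15(L), so W
From 16 Alice can move to 15, reaching an L position.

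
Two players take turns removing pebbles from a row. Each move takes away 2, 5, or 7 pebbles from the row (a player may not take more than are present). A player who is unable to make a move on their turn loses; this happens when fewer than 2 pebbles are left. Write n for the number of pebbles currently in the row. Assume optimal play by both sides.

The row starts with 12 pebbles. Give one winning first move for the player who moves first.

Remove 2, leaving 10.

Build the W/L table. Terminal = L. A non-terminal position is W if it has a move to some L; otherwise it is L.
n=0: no move → L
n=1: no move → L
n=2: W (go to 0, an L position)
n=3: W (go to 1, an L position)
n=4: L (sole option 2(W) is W)
n=5: W (go to 0, an L position)
n=6: W (go to 4, an L position)
n=7: W (go to 0, an L position)
n=8: W (go to 1, an L position)
n=9: W (go to 4, an L position)
n=10: L (options 8(W), 5(W), 3(W) are all W)
n=11: W (go to 4, an L position)
n=12: W (go to 10, an L position)
From 12, the L positions reachable in one move are: 10.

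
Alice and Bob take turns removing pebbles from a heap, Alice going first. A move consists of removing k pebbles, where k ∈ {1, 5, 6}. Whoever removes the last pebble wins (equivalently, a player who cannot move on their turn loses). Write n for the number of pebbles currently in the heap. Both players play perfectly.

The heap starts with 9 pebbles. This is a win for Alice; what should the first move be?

Remove 5, leaving 4.

Build the W/L table. Terminal = L. A non-terminal position is W if it has a move to some L; otherwise it is L.
n=0: no move → L
n=1: W (go to 0, an L position)
n=2: L (sole option 1(W) is W)
n=3: W (go to 2, an L position)
n=4: L (sole option 3(W) is W)
n=5: W (go to 4, an L position)
n=6: W (go to 0, an L position)
n=7: W (go to 2, an L position)
n=8: W (go to 2, an L position)
n=9: W (go to 4, an L position)
From 9, the L positions reachable in one move are: 4.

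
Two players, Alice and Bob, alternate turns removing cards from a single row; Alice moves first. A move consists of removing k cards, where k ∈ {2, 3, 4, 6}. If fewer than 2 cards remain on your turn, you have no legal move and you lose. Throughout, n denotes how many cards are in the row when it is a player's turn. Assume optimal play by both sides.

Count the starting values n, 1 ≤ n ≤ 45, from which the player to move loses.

Positions with no move are L. A position that does have a move is losing for the player to move precisely when every available move leads to a winning position for the opponent. Fill in the labels:
n=0: no move → L
n=1: no move → L
n=2: W (go to 0, an L position)
n=3: W (go to 1, an L position)
n=4: W (go to 1, an L position)
n=5: W (go to 1, an L position)
n=6: W (go to 0, an L position)
n=7: W (go to 1, an L position)
n=8: L (options 6(W), 5(W), 4(W), 2(W) are all W)
n=9: L (options 7(W), 6(W), 5(W), 3(W) are all W)
n=10: W (go to 8, an L position)
n=11: W (go to 9, an L position)
n=12: W (go to 9, an L position)
n=13: W (go to 9, an L position)
n=14: W (go to 8, an L position)
n=15: W (go to 9, an L position)
n=16: L (options 14(W), 13(W), 12(W), 10(W) are all W)
n=17: L (options 15(W), 14(W), 13(W), 11(W) are all W)
n=18: W (go to 16, an L position)
n=19: W (go to 17, an L position)
n=20: W (go to 17, an L position)
n=21: W (go to 17, an L position)
n=22: W (go to 16, an L position)
n=23: W (go to 17, an L position)
n=24: L (options 22(W), 21(W), 20(W), 18(W) are all W)
n=25: L (options 23(W), 22(W), 21(W), 19(W) are all W)
n=26: W (go to 24, an L position)
n=27: W (go to 25, an L position)
n=28: W (go to 25, an L position)
n=29: W (go to 25, an L position)
n=30: W (go to 24, an L position)
n=31: W (go to 25, an L position)
n=32: L (options 30(W), 29(W), 28(W), 26(W) are all W)
n=33: L (options 31(W), 30(W), 29(W), 27(W) are all W)
n=34: W (go to 32, an L position)
n=35: W (go to 33, an L position)
n=36: W (go to 33, an L position)
n=37: W (go to 33, an L position)
n=38: W (go to 32, an L position)
n=39: W (go to 33, an L position)
n=40: L (options 38(W), 37(W), 36(W), 34(W) are all W)
n=41: L (options 39(W), 38(W), 37(W), 35(W) are all W)
n=42: W (go to 40, an L position)
n=43: W (go to 41, an L position)
n=44: W (go to 41, an L position)
n=45: W (go to 41, an L position)
L entries with 1 ≤ n ≤ 45 (n=0 is outside the asked range and is not counted): n = 1, 8, 9, 16, 17, 24, 25, 32, 33, 40, 41; that makes 11.

11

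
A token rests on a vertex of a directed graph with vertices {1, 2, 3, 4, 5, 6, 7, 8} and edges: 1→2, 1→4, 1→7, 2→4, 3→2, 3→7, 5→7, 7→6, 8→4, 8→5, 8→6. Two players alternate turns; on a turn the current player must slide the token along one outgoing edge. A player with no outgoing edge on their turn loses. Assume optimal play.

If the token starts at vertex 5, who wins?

Build the W/L table. Terminal = L. A non-terminal position is W if it has a move to some L; otherwise it is L.
Every edge goes from a vertex to one that appears earlier in the order 4, 6, 2, 7, 1, 3, 5, 8, so processing vertices in that order labels each vertex after all of its successors.
4: no outgoing edge → L
6: no outgoing edge → L
2: →4(L), so W
7: →6(L), so W
1: →4(L), so W
3: →7(W), 2(W) — all W, so L
5: →7(W) only, which is W, so L
8: →5(L), so W
The starting position 5 is L: whatever the player to move does, the opponent receives a W position.

The second player wins.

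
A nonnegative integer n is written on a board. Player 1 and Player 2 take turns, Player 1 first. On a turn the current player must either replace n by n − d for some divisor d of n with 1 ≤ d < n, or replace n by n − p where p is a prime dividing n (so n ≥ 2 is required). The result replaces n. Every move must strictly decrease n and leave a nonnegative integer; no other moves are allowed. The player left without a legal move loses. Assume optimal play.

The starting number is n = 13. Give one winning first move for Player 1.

Move to 0.

Compute win/loss labels from the base case upward. A position with no move is L. Any other position is W if it can reach an L in one move, else L.
n=0: no move → L
n=1: no move → L
n=2: W (go to 0, an L position)
n=3: W (go to 0, an L position)
n=4: L (options 2(W), 3(W) are all W)
n=5: W (go to 0, an L position)
n=6: W (go to 4, an L position)
n=7: W (go to 0, an L position)
n=8: W (go to 4, an L position)
n=9: L (options 6(W), 8(W) are all W)
n=10: W (go to 9, an L position)
n=11: W (go to 0, an L position)
n=12: W (go to 9, an L position)
n=13: W (go to 0, an L position)
From 13, the L positions reachable in one move are: 0.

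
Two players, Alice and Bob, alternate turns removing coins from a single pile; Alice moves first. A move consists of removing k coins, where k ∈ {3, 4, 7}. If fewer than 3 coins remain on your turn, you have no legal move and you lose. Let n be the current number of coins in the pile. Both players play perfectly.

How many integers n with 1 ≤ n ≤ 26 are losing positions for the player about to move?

Compute win/loss labels from the base case upward. A position with no move is L. Any other position is W if it can reach an L in one move, else L.
n=0: no move → L
n=1: no move → L
n=2: no move → L
n=3: →0(L), so W
n=4: →1(L), so W
n=5: →2(L), so W
n=6: →2(L), so W
n=7: →0(L), so W
n=8: →1(L), so W
n=9: →2(L), so W
n=10: →7(W), 6(W), 3(W) — all W, so L
n=11: →8(W), 7(W), 4(W) — all W, so L
n=12: →9(W), 8(W), 5(W) — all W, so L
n=13: →10(L), so W
n=14: →11(L), so W
n=15: →12(L), so W
n=16: →12(L), so W
n=17: →10(L), so W
n=18: →11(L), so W
n=19: →12(L), so W
n=20: →17(W), 16(W), 13(W) — all W, so L
n=21: →18(W), 17(W), 14(W) — all W, so L
n=22: →19(W), 18(W), 15(W) — all W, so L
n=23: →20(L), so W
n=24: →21(L), so W
n=25: →22(L), so W
n=26: →22(L), so W
L entries with 1 ≤ n ≤ 26 (n=0 is outside the asked range and is not counted): n = 1, 2, 10, 11, 12, 20, 21, 22; that makes 8.

8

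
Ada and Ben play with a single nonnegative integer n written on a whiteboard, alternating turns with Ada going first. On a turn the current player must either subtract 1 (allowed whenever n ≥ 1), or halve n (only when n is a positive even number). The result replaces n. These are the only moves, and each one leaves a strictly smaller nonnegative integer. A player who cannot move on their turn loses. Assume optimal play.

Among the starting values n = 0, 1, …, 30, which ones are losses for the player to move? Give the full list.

0, 2, 5, 7, 9, 11, 13, 15, 17, 19, 21, 23, 25, 27, 29

Compute win/loss labels from the base case upward. A position with no move is L. Any other position is W if it can reach an L in one move, else L.
n=0: no move → L
n=1: →0(L), so W
n=2: →1(W) only, which is W, so L
n=3: →2(L), so W
n=4: →2(L), so W
n=5: →4(W) only, which is W, so L
n=6: →5(L), so W
n=7: →6(W) only, which is W, so L
n=8: →7(L), so W
n=9: →8(W) only, which is W, so L
n=10: →5(L), so W
n=11: →10(W) only, which is W, so L
n=12: →11(L), so W
n=13: →12(W) only, which is W, so L
n=14: →7(L), so W
n=15: →14(W) only, which is W, so L
n=16: →15(L), so W
n=17: →16(W) only, which is W, so L
n=18: →9(L), so W
n=19: →18(W) only, which is W, so L
n=20: →19(L), so W
n=21: →20(W) only, which is W, so L
n=22: →11(L), so W
n=23: →22(W) only, which is W, so L
n=24: →23(L), so W
n=25: →24(W) only, which is W, so L
n=26: →13(L), so W
n=27: →26(W) only, which is W, so L
n=28: →27(L), so W
n=29: →28(W) only, which is W, so L
n=30: →15(L), so W
The losing starting values of n are exactly the entries labelled L in this table (15 of them).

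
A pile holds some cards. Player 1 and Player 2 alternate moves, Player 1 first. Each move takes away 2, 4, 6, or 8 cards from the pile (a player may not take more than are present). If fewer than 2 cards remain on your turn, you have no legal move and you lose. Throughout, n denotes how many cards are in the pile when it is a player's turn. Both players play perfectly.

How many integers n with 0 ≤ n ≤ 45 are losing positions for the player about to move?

Compute win/loss labels from the base case upward. A position with no move is L. Any other position is W if it can reach an L in one move, else L.
n=0: no move → L
n=1: no move → L
n=2: can move to 0, which is L ⇒ W
n=3: can move to 1, which is L ⇒ W
n=4: can move to 0, which is L ⇒ W
n=5: can move to 1, which is L ⇒ W
n=6: can move to 0, which is L ⇒ W
n=7: can move to 1, which is L ⇒ W
n=8: can move to 0, which is L ⇒ W
n=9: can move to 1, which is L ⇒ W
n=10: moves to 8(W), 6(W), 4(W), 2(W); every one is W ⇒ L
n=11: moves to 9(W), 7(W), 5(W), 3(W); every one is W ⇒ L
n=12: can move to 10, which is L ⇒ W
n=13: can move to 11, which is L ⇒ W
n=14: can move to 10, which is L ⇒ W
n=15: can move to 11, which is L ⇒ W
n=16: can move to 10, which is L ⇒ W
n=17: can move to 11, which is L ⇒ W
n=18: can move to 10, which is L ⇒ W
n=19: can move to 11, which is L ⇒ W
n=20: moves to 18(W), 16(W), 14(W), 12(W); every one is W ⇒ L
n=21: moves to 19(W), 17(W), 15(W), 13(W); every one is W ⇒ L
n=22: can move to 20, which is L ⇒ W
n=23: can move to 21, which is L ⇒ W
n=24: can move to 20, which is L ⇒ W
n=25: can move to 21, which is L ⇒ W
n=26: can move to 20, which is L ⇒ W
n=27: can move to 21, which is L ⇒ W
n=28: can move to 20, which is L ⇒ W
n=29: can move to 21, which is L ⇒ W
n=30: moves to 28(W), 26(W), 24(W), 22(W); every one is W ⇒ L
n=31: moves to 29(W), 27(W), 25(W), 23(W); every one is W ⇒ L
n=32: can move to 30, which is L ⇒ W
n=33: can move to 31, which is L ⇒ W
n=34: can move to 30, which is L ⇒ W
n=35: can move to 31, which is L ⇒ W
n=36: can move to 30, which is L ⇒ W
n=37: can move to 31, which is L ⇒ W
n=38: can move to 30, which is L ⇒ W
n=39: can move to 31, which is L ⇒ W
n=40: moves to 38(W), 36(W), 34(W), 32(W); every one is W ⇒ L
n=41: moves to 39(W), 37(W), 35(W), 33(W); every one is W ⇒ L
n=42: can move to 40, which is L ⇒ W
n=43: can move to 41, which is L ⇒ W
n=44: can move to 40, which is L ⇒ W
n=45: can move to 41, which is L ⇒ W
L entries with 0 ≤ n ≤ 45: n = 0, 1, 10, 11, 20, 21, 30, 31, 40, 41; that makes 10.

10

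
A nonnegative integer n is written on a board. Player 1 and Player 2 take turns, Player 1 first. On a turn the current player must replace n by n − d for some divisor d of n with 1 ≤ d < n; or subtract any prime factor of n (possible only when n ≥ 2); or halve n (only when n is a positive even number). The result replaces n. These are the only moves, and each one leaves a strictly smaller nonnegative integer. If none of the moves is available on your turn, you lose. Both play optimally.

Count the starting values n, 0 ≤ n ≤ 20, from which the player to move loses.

6

Positions with no move are L. A position that does have a move is losing for the player to move precisely when every available move leads to a winning position for the opponent. Fill in the labels:
n=0: no move → L
n=1: no move → L
n=2: →0(L), so W
n=3: →0(L), so W
n=4: →2(W), 3(W) — all W, so L
n=5: →0(L), so W
n=6: →4(L), so W
n=7: →0(L), so W
n=8: →4(L), so W
n=9: →6(W), 8(W) — all W, so L
n=10: →9(L), so W
n=11: →0(L), so W
n=12: →9(L), so W
n=13: →0(L), so W
n=14: →7(W), 12(W), 13(W) — all W, so L
n=15: →14(L), so W
n=16: →14(L), so W
n=17: →0(L), so W
n=18: →9(L), so W
n=19: →0(L), so W
n=20: →10(W), 15(W), 16(W), 18(W), 19(W) — all W, so L
L entries with 0 ≤ n ≤ 20: n = 0, 1, 4, 9, 14, 20; that makes 6.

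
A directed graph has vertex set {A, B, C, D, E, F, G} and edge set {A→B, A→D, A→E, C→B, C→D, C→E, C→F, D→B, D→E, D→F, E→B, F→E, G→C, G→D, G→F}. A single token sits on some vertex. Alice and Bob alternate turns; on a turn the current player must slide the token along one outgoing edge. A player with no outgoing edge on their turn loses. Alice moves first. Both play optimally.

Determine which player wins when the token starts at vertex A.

Positions with no move are L. A position that does have a move is losing for the player to move precisely when every available move leads to a winning position for the opponent. Fill in the labels:
Every edge goes from a vertex to one that appears earlier in the order B, E, F, D, C, A, G, so processing vertices in that order labels each vertex after all of its successors.
B: no outgoing edge → L
E: W (go to B, an L position)
F: L (sole option E(W) is W)
D: W (go to F, an L position)
C: W (go to F, an L position)
A: W (go to B, an L position)
G: W (go to F, an L position)
The starting position A is W: Alice should move to B, handing over an L position.

Alice wins.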